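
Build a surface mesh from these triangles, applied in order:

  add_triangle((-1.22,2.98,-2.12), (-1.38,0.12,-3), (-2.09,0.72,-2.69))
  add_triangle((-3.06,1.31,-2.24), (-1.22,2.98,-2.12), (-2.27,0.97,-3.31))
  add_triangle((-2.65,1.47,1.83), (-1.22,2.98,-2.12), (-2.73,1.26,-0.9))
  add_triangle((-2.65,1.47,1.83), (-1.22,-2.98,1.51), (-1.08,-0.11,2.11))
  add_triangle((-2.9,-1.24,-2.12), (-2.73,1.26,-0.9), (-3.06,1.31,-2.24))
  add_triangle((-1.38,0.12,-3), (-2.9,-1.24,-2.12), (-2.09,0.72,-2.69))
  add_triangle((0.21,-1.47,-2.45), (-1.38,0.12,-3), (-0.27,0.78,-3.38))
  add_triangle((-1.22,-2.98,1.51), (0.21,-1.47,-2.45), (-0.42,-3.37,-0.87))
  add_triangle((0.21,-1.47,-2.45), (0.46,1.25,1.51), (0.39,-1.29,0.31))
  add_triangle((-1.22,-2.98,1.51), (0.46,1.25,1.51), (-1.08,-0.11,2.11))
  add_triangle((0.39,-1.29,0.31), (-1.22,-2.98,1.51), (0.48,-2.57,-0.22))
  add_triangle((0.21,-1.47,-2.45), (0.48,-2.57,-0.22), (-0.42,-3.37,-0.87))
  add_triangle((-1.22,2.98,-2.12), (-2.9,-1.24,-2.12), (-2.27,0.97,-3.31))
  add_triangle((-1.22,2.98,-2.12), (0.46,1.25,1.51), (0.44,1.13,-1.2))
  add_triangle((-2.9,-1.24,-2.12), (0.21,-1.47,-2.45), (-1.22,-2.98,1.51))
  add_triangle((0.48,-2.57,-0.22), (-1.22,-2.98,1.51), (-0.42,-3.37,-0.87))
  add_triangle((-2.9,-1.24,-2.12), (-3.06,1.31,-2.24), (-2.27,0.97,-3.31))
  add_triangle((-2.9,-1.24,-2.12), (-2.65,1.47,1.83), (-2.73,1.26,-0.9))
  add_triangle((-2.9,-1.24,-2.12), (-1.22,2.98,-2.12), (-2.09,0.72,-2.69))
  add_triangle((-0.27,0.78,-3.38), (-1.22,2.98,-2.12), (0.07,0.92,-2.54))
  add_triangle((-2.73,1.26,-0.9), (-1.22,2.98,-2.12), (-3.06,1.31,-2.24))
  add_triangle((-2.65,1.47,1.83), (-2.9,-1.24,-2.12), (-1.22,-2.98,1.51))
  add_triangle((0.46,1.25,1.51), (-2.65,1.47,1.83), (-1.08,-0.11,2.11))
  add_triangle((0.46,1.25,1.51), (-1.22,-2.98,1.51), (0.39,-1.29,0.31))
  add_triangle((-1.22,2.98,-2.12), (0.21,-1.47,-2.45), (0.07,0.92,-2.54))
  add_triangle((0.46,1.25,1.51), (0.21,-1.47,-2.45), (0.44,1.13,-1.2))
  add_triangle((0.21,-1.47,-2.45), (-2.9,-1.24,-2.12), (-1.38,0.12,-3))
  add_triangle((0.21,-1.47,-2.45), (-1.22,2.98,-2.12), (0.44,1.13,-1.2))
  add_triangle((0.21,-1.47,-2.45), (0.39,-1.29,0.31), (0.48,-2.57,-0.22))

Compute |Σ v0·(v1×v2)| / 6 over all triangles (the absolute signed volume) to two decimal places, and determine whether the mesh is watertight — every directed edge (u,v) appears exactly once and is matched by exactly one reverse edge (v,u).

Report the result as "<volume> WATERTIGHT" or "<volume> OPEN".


43.07 OPEN

Per-triangle v0·(v1×v2)/6:
  t1: +1.1593
  t2: +2.0672
  t3: +3.1662
  t4: +1.9942
  t5: +1.3903
  t6: +1.1541
  t7: +1.4383
  t8: +0.4835
  t9: +0.4138
  t10: +1.0490
  t11: +0.4326
  t12: +1.0286
  t13: -1.6416
  t14: +1.2668
  t15: +4.9043
  t16: +1.2359
  t17: +2.0860
  t18: +3.0411
  t19: +1.0090
  t20: +0.5805
  t21: +1.4339
  t22: +7.4982
  t23: +1.4793
  t24: +0.9686
  t25: -1.1424
  t26: +0.3979
  t27: +2.3947
  t28: +1.6442
  t29: +0.1368
Σ = +43.0702 → |volume| = 43.07

Directed edges: 87 total; 9 unmatched, e.g. (-1.22,2.98,-2.12)→(-1.38,0.12,-3) → open.


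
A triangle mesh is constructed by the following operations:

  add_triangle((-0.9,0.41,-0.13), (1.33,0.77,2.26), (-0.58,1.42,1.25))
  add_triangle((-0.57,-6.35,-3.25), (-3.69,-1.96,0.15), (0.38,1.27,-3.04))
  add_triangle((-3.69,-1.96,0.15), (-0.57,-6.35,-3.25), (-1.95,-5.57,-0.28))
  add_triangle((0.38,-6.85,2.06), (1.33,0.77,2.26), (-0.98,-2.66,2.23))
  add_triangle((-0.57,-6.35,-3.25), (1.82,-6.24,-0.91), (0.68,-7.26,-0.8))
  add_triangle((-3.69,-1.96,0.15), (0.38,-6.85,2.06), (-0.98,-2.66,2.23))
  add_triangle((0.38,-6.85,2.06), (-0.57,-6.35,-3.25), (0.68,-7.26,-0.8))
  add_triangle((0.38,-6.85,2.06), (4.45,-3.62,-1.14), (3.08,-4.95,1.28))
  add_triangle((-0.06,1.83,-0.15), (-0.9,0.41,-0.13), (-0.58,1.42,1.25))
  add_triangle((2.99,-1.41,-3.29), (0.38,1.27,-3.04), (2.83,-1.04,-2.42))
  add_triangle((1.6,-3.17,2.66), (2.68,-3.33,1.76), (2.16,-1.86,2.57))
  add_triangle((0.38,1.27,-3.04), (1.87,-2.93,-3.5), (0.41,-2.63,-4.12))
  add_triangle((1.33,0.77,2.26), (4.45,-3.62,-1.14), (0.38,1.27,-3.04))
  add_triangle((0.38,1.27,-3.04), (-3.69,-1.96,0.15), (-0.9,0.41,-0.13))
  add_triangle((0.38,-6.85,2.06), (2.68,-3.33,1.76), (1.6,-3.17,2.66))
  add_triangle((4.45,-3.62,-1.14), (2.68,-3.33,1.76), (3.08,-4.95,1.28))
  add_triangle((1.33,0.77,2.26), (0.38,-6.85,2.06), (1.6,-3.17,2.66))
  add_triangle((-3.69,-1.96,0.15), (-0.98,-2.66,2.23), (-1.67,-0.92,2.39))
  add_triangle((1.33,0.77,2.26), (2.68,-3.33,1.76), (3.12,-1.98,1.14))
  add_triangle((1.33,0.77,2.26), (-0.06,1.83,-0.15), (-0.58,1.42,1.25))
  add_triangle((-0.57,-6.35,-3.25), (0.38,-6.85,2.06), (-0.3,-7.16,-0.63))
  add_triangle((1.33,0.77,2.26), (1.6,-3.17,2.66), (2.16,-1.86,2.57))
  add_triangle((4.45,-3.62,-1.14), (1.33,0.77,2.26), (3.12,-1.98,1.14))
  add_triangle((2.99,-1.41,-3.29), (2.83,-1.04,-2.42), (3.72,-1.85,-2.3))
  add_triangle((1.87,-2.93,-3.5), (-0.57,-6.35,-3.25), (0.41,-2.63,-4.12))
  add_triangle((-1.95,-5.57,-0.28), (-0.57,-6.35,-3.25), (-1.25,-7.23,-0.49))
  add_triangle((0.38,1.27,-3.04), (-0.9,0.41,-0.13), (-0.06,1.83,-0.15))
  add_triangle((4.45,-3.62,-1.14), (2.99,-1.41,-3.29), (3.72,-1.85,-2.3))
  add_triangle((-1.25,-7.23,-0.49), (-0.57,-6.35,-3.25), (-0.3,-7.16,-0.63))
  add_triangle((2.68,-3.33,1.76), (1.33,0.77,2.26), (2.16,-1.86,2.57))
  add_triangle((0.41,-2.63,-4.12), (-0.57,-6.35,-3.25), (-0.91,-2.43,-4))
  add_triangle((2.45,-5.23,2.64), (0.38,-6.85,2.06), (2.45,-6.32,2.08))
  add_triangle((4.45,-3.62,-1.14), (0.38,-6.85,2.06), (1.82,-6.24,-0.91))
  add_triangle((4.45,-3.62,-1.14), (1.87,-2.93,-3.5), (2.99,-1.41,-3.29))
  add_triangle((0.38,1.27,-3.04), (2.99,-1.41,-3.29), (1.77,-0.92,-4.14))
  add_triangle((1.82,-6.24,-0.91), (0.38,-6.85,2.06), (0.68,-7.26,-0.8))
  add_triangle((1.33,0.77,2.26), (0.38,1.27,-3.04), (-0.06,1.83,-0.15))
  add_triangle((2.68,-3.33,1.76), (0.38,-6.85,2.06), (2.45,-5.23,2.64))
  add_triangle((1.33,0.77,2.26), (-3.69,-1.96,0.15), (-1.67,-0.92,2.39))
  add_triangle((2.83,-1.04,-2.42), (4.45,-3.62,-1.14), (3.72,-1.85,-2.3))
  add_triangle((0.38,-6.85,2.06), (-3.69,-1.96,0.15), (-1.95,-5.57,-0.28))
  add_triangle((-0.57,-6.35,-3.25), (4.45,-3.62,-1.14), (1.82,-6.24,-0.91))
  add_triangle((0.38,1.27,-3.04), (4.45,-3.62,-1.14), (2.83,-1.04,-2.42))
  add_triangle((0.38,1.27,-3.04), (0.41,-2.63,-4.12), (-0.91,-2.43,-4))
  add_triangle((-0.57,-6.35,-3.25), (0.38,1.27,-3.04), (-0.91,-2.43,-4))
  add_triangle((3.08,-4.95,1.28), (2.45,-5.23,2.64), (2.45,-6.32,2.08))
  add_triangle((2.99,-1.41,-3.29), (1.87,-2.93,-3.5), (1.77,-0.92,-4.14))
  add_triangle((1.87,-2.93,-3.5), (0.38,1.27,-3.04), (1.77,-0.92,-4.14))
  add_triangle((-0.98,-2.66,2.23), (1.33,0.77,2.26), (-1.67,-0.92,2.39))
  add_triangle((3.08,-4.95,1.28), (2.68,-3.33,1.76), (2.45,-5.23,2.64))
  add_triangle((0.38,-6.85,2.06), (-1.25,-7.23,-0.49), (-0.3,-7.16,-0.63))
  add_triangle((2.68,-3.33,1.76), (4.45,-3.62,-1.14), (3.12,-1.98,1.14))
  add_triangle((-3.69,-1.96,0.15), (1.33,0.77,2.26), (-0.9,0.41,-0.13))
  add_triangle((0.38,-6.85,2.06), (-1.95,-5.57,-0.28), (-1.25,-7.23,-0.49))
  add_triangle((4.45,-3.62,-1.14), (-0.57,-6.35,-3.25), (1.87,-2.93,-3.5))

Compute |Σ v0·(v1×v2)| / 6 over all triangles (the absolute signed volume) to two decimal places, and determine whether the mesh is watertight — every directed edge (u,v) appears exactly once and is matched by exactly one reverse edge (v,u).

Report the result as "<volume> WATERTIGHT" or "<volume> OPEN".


167.37 OPEN

Per-triangle v0·(v1×v2)/6:
  t1: +0.0832
  t2: +13.3987
  t3: +7.7913
  t4: +5.4486
  t5: +4.1261
  t6: +6.7677
  t7: +4.7744
  t8: +6.1260
  t9: +0.3852
  t10: +0.8860
  t11: +1.2001
  t12: +3.3918
  t13: +7.0877
  t14: +1.5424
  t15: +3.6286
  t16: +2.6711
  t17: +1.3763
  t18: +3.0110
  t19: +2.1583
  t20: +0.9428
  t21: +1.1764
  t22: +0.9586
  t23: +1.5872
  t24: +0.2963
  t25: +4.8942
  t26: +3.2915
  t27: +0.8063
  t28: +1.1804
  t29: +3.0946
  t30: +0.7358
  t31: +3.9158
  t32: +2.1155
  t33: +9.7680
  t34: +4.9278
  t35: +1.6948
  t36: +4.1378
  t37: +1.5123
  t38: -1.1696
  t39: +0.1377
  t40: -0.2176
  t41: +7.3456
  t42: +9.7452
  t43: -0.7694
  t44: +2.8903
  t45: -3.4779
  t46: +1.2790
  t47: +2.1764
  t48: +0.8642
  t49: +2.4654
  t50: +1.2423
  t51: +3.1257
  t52: +2.6665
  t53: +1.2703
  t54: +3.1859
  t55: +11.7180
Σ = +167.3681 → |volume| = 167.37

Directed edges: 165 total; 3 unmatched, e.g. (3.08,-4.95,1.28)→(0.38,-6.85,2.06) → open.


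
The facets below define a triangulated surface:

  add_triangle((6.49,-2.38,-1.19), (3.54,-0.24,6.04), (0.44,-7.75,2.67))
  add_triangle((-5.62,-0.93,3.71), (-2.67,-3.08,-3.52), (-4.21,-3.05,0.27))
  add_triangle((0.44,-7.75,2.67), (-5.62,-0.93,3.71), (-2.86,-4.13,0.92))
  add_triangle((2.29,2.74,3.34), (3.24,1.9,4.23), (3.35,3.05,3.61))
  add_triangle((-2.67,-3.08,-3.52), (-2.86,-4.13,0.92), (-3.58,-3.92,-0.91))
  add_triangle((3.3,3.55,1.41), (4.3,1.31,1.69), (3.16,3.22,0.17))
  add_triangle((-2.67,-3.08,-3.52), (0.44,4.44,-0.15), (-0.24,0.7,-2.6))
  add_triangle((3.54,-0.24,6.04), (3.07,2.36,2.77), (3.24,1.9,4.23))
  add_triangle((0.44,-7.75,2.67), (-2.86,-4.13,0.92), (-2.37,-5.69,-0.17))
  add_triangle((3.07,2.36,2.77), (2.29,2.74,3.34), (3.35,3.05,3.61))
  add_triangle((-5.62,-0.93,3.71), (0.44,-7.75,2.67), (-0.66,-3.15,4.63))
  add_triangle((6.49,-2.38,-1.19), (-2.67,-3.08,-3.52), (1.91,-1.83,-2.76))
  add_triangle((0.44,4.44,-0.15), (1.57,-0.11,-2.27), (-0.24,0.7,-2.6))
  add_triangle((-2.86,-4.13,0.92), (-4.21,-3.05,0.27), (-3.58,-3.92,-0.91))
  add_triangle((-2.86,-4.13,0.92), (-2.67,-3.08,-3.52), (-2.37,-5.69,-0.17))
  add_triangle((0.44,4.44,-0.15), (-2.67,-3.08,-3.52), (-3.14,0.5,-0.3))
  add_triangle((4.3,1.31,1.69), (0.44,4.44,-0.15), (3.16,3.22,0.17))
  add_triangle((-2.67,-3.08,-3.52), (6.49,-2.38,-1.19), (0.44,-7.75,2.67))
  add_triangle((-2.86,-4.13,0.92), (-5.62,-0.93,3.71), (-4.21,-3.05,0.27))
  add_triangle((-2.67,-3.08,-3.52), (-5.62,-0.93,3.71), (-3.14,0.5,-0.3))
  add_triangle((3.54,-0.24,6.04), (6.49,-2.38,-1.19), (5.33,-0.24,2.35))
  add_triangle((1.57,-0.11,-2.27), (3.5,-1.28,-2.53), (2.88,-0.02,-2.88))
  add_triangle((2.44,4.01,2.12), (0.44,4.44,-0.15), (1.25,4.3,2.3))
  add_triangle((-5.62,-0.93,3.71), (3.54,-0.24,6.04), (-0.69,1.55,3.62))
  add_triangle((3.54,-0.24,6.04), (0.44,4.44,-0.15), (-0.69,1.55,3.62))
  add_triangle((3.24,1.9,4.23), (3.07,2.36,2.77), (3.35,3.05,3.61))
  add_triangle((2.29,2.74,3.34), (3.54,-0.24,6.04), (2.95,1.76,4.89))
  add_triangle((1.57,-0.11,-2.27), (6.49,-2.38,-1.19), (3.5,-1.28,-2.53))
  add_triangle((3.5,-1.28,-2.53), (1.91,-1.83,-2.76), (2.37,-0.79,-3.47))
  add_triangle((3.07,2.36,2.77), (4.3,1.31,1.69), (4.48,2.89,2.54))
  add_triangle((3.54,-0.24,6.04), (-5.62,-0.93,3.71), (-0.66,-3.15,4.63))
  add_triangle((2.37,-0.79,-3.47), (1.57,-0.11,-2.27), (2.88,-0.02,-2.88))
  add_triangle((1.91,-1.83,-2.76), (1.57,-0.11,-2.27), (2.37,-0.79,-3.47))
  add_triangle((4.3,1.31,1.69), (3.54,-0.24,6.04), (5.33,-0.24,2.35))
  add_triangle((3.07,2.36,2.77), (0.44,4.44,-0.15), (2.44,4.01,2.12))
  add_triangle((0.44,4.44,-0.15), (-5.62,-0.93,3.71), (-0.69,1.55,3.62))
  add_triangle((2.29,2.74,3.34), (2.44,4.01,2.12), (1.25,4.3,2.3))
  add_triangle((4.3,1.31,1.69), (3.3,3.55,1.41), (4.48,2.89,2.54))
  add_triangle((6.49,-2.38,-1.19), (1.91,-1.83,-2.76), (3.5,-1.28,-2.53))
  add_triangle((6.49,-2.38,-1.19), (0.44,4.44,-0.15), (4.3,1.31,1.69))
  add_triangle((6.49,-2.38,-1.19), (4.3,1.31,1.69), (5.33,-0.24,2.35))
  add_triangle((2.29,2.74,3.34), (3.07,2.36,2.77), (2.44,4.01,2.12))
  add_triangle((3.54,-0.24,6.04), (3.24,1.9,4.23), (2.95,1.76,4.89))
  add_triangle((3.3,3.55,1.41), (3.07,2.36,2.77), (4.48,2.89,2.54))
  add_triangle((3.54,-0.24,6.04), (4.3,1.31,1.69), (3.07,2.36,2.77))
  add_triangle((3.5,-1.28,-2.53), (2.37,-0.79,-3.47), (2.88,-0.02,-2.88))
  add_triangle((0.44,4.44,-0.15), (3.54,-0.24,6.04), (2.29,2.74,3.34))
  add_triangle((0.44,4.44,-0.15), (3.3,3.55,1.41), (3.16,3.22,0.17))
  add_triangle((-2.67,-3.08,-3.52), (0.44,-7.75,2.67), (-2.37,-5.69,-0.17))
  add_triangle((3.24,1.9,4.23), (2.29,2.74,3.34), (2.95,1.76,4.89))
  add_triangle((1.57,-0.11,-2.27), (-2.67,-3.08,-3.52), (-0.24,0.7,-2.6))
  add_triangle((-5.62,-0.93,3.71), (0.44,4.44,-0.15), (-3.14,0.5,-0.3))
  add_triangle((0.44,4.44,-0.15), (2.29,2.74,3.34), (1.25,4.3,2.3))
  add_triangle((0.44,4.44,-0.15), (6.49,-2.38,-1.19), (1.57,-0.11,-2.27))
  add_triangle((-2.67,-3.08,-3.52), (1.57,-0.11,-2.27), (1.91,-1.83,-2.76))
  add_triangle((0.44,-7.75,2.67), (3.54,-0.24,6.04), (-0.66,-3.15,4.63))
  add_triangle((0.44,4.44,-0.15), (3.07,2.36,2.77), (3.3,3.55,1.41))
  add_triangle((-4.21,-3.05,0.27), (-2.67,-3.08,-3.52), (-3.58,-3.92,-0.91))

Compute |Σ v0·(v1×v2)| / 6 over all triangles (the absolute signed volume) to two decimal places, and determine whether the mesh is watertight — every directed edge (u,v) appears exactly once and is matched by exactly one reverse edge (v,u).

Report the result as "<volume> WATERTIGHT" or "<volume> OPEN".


Per-triangle v0·(v1×v2)/6:
  t1: +58.0550
  t2: +5.4439
  t3: +17.2329
  t4: +0.7814
  t5: +1.8463
  t6: +2.1377
  t7: +3.6788
  t8: +1.1196
  t9: +6.7657
  t10: -0.0150
  t11: +22.3012
  t12: +5.6815
  t13: +3.5345
  t14: +2.3312
  t15: +5.0778
  t16: +8.0583
  t17: -2.7856
  t18: +44.9893
  t19: +6.4606
  t20: +10.9085
  t21: +8.5974
  t22: -0.4681
  t23: +2.3210
  t24: +15.5055
  t25: +13.4503
  t26: +0.4949
  t27: -0.4111
  t28: +0.9437
  t29: +1.2213
  t30: +0.9132
  t31: +20.6148
  t32: +0.2076
  t33: -0.0195
  t34: +5.9682
  t35: +0.4262
  t36: +12.7258
  t37: +1.7384
  t38: +1.2976
  t39: +2.3162
  t40: +12.5520
  t41: +5.7934
  t42: +1.4319
  t43: +1.3219
  t44: +1.2230
  t45: +6.2238
  t46: +1.0232
  t47: -0.0427
  t48: +2.6081
  t49: +8.1074
  t50: +0.7779
  t51: +3.8387
  t52: +9.8405
  t53: -1.5597
  t54: +9.8304
  t55: +3.2770
  t56: +22.6008
  t57: +3.0062
  t58: +2.5193
Σ = +385.8206 → |volume| = 385.82

Directed edges: 174 total, each appears once with its reverse present → watertight.

385.82 WATERTIGHT


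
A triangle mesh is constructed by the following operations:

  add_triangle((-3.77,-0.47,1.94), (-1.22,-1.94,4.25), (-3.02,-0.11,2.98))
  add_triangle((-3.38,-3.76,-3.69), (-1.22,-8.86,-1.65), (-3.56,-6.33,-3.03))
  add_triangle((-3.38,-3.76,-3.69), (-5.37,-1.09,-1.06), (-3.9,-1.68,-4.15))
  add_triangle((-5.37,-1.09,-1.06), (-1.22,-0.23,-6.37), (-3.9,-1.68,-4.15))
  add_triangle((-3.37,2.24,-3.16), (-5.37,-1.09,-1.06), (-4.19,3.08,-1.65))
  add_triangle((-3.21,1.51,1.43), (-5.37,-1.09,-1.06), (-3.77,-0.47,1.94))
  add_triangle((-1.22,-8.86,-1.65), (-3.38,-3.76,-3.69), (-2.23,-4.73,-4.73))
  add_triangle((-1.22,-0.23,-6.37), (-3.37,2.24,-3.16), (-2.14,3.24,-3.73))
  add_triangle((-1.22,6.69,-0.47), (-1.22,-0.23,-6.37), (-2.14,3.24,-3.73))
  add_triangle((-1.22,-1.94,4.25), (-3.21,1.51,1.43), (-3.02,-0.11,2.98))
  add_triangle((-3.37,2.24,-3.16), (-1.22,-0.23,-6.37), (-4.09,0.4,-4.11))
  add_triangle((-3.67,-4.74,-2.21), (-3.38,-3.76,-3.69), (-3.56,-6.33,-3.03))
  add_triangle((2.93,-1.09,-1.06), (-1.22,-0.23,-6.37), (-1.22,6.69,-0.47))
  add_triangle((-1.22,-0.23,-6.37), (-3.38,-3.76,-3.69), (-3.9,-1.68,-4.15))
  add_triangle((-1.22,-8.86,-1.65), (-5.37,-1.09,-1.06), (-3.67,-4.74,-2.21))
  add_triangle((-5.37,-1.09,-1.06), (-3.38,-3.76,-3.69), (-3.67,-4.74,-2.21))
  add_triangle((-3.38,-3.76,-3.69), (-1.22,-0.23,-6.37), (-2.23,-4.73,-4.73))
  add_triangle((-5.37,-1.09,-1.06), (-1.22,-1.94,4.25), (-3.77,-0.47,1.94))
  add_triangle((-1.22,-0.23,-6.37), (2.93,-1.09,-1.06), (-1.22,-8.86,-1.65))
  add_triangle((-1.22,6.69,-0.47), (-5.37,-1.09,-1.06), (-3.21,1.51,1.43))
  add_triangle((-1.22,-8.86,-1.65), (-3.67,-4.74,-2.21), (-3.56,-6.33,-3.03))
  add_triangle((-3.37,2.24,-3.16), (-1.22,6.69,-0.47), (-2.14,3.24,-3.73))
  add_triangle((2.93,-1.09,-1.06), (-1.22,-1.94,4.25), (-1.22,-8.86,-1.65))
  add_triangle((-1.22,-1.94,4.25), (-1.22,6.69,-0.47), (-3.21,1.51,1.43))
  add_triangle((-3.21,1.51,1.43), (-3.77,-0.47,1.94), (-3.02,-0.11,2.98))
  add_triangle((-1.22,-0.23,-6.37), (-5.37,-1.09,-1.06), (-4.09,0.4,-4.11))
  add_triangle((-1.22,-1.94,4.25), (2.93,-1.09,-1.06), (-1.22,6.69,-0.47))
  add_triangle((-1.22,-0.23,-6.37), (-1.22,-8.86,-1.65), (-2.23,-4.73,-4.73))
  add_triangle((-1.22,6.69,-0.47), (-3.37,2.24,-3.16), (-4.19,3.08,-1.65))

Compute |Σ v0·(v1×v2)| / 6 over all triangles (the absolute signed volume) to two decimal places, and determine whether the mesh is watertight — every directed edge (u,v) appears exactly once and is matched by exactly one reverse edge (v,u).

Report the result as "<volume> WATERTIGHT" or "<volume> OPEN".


233.36 OPEN

Per-triangle v0·(v1×v2)/6:
  t1: +2.2084
  t2: +4.0448
  t3: +6.8960
  t4: +4.9267
  t5: +6.6225
  t6: +4.6475
  t7: +9.2990
  t8: +6.3426
  t9: +6.1027
  t10: +0.8367
  t11: +6.6450
  t12: +2.0812
  t13: +21.0471
  t14: +7.6134
  t15: +6.4122
  t16: +6.7213
  t17: +7.8413
  t18: +5.2522
  t19: +30.2815
  t20: +13.2568
  t21: +2.9789
  t22: +6.3787
  t23: +19.7675
  t24: +10.7651
  t25: +1.7486
  t26: +6.6962
  t27: +10.5331
  t28: +7.9956
  t29: +7.4135
Σ = +233.3562 → |volume| = 233.36

Directed edges: 87 total; 9 unmatched, e.g. (-3.37,2.24,-3.16)→(-5.37,-1.09,-1.06) → open.


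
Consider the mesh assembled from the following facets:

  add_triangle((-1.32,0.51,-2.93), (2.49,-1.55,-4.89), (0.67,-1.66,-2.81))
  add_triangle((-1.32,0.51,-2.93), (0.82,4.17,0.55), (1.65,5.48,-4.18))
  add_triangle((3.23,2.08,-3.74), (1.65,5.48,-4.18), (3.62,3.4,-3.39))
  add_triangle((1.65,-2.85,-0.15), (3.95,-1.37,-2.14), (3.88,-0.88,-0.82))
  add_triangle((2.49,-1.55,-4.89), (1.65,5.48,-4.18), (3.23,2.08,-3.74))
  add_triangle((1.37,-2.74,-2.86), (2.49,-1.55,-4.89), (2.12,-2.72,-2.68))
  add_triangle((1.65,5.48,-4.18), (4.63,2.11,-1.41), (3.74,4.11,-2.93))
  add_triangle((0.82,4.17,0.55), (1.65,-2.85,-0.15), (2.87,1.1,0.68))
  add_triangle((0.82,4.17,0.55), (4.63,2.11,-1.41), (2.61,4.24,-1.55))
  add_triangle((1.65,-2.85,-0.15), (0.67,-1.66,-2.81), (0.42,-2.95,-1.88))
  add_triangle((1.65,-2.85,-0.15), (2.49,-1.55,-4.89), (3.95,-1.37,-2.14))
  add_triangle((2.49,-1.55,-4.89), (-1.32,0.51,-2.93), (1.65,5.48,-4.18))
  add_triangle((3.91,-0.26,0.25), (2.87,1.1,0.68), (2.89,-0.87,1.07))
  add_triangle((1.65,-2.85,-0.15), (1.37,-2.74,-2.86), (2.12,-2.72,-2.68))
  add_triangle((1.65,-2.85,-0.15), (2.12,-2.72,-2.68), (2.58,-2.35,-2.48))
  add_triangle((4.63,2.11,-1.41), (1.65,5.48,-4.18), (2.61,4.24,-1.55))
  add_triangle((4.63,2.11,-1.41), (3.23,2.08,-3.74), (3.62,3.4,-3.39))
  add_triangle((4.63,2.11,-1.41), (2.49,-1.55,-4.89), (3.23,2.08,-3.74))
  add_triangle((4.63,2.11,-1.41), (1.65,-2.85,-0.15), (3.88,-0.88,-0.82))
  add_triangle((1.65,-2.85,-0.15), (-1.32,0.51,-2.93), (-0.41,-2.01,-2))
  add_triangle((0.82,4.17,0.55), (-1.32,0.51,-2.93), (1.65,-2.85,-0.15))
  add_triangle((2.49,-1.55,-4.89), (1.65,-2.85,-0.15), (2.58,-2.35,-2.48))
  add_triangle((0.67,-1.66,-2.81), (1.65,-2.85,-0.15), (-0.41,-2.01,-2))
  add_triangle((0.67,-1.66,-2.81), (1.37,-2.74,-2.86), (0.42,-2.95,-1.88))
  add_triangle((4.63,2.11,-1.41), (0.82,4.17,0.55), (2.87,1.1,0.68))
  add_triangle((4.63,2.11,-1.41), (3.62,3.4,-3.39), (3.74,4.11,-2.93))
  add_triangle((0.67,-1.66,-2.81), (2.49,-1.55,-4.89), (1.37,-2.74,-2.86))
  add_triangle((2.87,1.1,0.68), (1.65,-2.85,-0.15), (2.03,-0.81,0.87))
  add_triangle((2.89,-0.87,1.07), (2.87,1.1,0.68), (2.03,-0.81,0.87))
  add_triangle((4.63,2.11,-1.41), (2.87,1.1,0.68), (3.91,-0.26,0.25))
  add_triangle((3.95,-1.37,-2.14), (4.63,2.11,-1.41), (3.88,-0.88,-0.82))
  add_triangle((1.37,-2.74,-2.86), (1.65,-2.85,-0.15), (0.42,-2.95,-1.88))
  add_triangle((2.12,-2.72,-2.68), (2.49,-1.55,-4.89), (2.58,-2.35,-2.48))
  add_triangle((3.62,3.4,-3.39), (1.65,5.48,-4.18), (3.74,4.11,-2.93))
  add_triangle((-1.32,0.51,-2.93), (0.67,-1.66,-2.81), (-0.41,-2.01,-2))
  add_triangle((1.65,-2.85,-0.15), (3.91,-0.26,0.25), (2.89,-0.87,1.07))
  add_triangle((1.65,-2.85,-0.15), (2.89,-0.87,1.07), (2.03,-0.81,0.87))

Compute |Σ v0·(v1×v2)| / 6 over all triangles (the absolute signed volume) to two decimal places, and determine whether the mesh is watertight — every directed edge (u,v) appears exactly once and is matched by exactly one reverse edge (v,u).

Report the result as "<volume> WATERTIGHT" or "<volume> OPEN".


81.07 OPEN

Per-triangle v0·(v1×v2)/6:
  t1: +2.6552
  t2: +6.0319
  t3: +3.2121
  t4: +2.1506
  t5: +8.6251
  t6: +1.2603
  t7: -0.2921
  t8: -0.4051
  t9: +4.0948
  t10: -1.4271
  t11: +5.6459
  t12: +15.0342
  t13: +0.9640
  t14: +0.9640
  t15: +0.8592
  t16: +5.9017
  t17: +2.6495
  t18: +7.6489
  t19: -0.2848
  t20: -1.2882
  t21: -4.3816
  t22: -1.0027
  t23: +1.7733
  t24: +0.6066
  t25: +4.6808
  t26: +1.8274
  t27: +1.0828
  t28: -1.0589
  t29: +0.0754
  t30: +2.2174
  t31: +2.7995
  t32: +1.4842
  t33: +1.0453
  t34: +2.3068
  t35: +1.7140
  t36: +1.6936
  t37: +0.2071
Σ = +81.0710 → |volume| = 81.07

Directed edges: 111 total; 9 unmatched, e.g. (0.82,4.17,0.55)→(1.65,5.48,-4.18) → open.


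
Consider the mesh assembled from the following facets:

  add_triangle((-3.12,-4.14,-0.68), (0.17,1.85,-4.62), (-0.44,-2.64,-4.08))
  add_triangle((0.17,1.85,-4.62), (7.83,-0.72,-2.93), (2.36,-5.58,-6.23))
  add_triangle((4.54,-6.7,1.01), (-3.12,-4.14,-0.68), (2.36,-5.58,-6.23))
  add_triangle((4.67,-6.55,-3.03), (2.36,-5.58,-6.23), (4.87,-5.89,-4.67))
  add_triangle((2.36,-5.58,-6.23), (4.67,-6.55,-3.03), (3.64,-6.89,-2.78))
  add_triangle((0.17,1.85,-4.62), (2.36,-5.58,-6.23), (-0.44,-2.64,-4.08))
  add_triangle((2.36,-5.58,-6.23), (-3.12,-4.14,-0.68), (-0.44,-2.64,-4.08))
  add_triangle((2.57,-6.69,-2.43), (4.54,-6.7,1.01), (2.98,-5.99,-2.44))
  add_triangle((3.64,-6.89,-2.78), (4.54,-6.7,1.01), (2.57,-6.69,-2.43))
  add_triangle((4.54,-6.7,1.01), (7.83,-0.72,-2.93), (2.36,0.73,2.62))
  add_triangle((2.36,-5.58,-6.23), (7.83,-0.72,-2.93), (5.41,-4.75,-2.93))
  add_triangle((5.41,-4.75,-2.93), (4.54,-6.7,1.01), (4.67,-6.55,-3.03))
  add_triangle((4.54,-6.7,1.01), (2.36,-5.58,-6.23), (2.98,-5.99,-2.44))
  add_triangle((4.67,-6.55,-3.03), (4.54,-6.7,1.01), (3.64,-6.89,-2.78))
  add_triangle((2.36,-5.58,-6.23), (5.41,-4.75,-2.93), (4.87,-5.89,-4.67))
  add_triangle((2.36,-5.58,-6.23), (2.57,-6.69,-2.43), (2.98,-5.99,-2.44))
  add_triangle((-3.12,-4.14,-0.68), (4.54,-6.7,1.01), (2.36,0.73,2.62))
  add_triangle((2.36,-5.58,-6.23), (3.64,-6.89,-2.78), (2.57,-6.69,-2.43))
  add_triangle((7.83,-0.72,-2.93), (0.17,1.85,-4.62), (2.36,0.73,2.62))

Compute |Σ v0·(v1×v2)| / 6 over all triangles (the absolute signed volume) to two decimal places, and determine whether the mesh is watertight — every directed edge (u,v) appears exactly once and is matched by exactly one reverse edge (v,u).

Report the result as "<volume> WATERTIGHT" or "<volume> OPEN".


229.61 OPEN

Per-triangle v0·(v1×v2)/6:
  t1: +8.3447
  t2: +44.9066
  t3: +44.7176
  t4: +6.1079
  t5: +5.7878
  t6: +10.6810
  t7: +10.8369
  t8: -3.1861
  t9: +4.4215
  t10: +32.0688
  t11: +23.3350
  t12: +8.8874
  t13: -3.2143
  t14: +5.6028
  t15: +0.7783
  t16: -3.1180
  t17: +13.9066
  t18: +4.5876
  t19: +14.1599
Σ = +229.6121 → |volume| = 229.61

Directed edges: 57 total; 9 unmatched, e.g. (-3.12,-4.14,-0.68)→(0.17,1.85,-4.62) → open.


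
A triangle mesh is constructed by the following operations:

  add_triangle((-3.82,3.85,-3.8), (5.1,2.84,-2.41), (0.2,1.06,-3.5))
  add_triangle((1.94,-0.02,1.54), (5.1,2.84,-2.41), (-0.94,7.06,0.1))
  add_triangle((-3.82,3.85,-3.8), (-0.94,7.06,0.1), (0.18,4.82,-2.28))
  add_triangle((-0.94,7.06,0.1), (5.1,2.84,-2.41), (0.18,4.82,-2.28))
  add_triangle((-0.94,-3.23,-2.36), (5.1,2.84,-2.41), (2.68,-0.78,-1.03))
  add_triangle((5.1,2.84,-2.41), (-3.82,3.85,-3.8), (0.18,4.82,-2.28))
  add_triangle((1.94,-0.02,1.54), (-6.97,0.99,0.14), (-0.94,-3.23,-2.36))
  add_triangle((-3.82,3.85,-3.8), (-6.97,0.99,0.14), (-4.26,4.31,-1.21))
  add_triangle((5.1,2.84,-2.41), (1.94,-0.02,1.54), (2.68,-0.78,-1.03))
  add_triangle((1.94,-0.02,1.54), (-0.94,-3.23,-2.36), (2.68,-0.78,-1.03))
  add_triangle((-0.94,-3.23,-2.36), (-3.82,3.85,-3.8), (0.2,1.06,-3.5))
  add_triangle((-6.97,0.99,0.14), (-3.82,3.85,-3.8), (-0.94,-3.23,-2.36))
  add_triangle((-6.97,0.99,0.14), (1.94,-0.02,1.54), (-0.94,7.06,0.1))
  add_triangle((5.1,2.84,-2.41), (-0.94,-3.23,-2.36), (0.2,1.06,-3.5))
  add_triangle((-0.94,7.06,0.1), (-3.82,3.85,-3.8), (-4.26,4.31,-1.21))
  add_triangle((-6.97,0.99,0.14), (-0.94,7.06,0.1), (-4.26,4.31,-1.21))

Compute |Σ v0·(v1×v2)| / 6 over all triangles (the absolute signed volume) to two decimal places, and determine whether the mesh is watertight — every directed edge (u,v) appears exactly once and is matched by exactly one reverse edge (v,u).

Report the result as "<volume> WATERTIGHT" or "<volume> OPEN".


Per-triangle v0·(v1×v2)/6:
  t1: +12.7824
  t2: +15.5141
  t3: +12.8658
  t4: +12.7676
  t5: +5.9603
  t6: +11.3350
  t7: +5.4633
  t8: +11.7073
  t9: +4.5242
  t10: +2.9148
  t11: +10.9822
  t12: +24.2874
  t13: +12.6807
  t14: +10.0957
  t15: +11.7720
  t16: +10.7736
Σ = +176.4264 → |volume| = 176.43

Directed edges: 48 total, each appears once with its reverse present → watertight.

176.43 WATERTIGHT


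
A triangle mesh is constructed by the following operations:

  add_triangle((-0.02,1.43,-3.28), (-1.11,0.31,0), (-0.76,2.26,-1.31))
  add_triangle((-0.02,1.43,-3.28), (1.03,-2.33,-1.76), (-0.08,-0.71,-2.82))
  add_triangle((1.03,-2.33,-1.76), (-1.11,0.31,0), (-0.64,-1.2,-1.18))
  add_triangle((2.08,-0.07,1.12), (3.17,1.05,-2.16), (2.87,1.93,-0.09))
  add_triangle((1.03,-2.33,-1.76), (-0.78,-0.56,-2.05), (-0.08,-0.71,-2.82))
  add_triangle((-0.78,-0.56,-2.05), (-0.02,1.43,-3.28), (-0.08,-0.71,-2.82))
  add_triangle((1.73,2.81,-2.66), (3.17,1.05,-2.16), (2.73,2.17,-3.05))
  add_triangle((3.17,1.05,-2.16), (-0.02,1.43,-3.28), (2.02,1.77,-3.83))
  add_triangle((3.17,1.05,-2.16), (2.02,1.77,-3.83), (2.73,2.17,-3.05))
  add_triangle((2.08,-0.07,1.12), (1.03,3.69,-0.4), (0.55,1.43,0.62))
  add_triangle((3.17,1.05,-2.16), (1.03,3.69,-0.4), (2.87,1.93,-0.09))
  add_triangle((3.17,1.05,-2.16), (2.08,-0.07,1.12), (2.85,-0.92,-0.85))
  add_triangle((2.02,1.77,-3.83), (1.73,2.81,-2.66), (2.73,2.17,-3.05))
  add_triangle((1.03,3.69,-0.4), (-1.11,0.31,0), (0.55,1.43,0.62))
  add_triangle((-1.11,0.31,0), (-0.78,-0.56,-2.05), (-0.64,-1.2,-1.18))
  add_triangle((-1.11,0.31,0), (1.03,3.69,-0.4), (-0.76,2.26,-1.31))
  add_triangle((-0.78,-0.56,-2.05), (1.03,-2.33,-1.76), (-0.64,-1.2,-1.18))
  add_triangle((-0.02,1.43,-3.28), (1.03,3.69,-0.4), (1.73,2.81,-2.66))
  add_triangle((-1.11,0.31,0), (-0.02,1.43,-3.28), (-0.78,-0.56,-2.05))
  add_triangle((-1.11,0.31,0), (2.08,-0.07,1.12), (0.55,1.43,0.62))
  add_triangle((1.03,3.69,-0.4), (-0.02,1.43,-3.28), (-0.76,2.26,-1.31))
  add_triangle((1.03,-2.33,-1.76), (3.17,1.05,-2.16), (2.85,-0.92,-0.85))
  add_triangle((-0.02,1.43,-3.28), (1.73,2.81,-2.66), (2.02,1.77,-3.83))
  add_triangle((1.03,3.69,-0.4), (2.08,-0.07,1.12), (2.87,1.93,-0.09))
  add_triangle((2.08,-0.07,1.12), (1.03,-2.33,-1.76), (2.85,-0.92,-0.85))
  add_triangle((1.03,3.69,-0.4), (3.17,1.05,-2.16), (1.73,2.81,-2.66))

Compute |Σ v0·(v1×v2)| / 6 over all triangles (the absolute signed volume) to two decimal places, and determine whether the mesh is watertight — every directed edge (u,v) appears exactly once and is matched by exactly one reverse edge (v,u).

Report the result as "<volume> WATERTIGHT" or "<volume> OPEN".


32.54 OPEN

Per-triangle v0·(v1×v2)/6:
  t1: +0.8974
  t2: +1.2098
  t3: -0.0031
  t4: +2.0609
  t5: +0.6624
  t6: +0.7638
  t7: +0.4157
  t8: +0.0534
  t9: +0.9487
  t10: +0.8975
  t11: +3.1446
  t12: +2.0609
  t13: +0.9727
  t14: +0.5734
  t15: +0.3531
  t16: +0.8125
  t17: +0.6304
  t18: +2.4246
  t19: +1.0122
  t20: +0.2695
  t21: +2.3985
  t22: +2.5831
  t23: +1.7478
  t24: +1.4410
  t25: +1.2362
  t26: +2.9774
Σ = +32.5444 → |volume| = 32.54

Directed edges: 78 total; 6 unmatched, e.g. (-0.02,1.43,-3.28)→(1.03,-2.33,-1.76) → open.


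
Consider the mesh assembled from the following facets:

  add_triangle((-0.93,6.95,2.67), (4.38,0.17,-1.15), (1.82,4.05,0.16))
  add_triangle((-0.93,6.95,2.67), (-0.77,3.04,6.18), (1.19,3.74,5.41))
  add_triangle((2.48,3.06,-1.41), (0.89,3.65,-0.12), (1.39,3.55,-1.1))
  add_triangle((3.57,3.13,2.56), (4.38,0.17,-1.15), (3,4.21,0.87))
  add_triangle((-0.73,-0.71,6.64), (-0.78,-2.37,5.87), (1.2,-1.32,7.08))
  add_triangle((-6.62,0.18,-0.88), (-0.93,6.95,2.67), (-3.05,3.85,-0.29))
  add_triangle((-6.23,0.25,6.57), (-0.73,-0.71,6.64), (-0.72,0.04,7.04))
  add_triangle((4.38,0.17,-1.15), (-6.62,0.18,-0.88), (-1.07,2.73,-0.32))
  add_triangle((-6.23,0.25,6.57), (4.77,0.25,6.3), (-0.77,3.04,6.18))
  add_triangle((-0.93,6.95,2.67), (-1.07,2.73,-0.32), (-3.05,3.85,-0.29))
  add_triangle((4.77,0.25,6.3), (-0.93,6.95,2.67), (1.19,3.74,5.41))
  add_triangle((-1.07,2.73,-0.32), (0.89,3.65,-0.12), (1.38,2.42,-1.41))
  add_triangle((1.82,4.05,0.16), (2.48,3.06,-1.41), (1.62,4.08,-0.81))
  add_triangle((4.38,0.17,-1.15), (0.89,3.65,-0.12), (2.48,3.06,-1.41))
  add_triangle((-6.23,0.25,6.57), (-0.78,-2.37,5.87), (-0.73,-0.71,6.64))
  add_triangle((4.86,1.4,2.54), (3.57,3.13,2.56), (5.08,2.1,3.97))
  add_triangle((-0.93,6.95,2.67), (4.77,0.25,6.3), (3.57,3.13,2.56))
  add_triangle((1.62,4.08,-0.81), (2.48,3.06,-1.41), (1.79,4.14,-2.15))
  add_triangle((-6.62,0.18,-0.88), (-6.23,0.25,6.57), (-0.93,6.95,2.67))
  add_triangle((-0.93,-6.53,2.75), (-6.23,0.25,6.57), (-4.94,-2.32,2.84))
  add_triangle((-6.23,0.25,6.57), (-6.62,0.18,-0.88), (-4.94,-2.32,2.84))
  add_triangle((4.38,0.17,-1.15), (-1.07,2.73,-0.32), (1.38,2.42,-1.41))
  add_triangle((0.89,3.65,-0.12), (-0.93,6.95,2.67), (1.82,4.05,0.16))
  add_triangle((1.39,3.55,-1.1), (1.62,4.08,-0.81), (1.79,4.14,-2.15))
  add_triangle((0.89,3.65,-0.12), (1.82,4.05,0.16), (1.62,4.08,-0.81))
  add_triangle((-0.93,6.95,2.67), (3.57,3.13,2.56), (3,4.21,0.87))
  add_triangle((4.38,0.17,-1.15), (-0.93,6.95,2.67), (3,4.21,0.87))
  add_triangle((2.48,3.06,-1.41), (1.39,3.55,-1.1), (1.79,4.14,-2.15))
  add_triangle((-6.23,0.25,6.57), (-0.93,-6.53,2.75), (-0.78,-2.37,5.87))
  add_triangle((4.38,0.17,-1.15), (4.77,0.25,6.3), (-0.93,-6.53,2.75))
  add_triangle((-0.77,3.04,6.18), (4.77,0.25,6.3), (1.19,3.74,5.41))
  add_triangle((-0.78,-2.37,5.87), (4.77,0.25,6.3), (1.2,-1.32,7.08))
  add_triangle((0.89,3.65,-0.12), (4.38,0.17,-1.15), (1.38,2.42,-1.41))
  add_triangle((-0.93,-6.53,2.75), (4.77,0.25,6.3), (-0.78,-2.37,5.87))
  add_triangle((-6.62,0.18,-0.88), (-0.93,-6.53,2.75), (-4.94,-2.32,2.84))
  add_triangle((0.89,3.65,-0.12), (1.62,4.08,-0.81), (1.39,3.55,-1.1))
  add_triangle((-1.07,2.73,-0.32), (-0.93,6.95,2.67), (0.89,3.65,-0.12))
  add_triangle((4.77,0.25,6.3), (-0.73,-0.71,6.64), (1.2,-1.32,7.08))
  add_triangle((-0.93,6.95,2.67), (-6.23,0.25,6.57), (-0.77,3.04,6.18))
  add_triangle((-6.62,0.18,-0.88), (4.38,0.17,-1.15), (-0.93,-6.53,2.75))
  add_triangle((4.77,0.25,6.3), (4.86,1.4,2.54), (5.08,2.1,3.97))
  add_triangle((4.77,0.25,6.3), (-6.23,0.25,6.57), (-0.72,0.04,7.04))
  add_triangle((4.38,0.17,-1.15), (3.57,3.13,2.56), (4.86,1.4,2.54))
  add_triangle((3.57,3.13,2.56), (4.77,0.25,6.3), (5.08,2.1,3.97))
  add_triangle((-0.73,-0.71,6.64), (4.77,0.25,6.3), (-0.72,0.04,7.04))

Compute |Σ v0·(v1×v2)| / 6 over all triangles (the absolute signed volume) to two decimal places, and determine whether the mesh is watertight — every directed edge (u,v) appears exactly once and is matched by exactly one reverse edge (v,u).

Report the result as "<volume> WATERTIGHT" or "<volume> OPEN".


436.88 OPEN

Per-triangle v0·(v1×v2)/6:
  t1: +3.7939
  t2: +11.4859
  t3: -0.6194
  t4: +6.8311
  t5: +3.8986
  t6: +10.7293
  t7: +4.8890
  t8: +5.1054
  t9: +32.9407
  t10: +2.5750
  t11: +9.9588
  t12: +1.5154
  t13: +0.9449
  t14: -2.2488
  t15: +10.7618
  t16: +1.8806
  t17: +21.1114
  t18: +1.0627
  t19: +56.2754
  t20: +20.7846
  t21: +20.3447
  t22: -1.0815
  t23: +1.9359
  t24: +0.0569
  t25: +0.4538
  t26: +9.0564
  t27: +1.2048
  t28: -0.6115
  t29: +30.0074
  t30: +35.9212
  t31: +11.6424
  t32: +2.5889
  t33: +2.9615
  t34: +28.1875
  t35: +17.5087
  t36: +0.1583
  t37: +3.4280
  t38: +5.4254
  t39: +33.2516
  t40: +11.6121
  t41: +3.1605
  t42: +2.7480
  t43: +5.2406
  t44: +3.2674
  t45: +4.7374
Σ = +436.8825 → |volume| = 436.88

Directed edges: 135 total; 9 unmatched, e.g. (4.38,0.17,-1.15)→(1.82,4.05,0.16) → open.


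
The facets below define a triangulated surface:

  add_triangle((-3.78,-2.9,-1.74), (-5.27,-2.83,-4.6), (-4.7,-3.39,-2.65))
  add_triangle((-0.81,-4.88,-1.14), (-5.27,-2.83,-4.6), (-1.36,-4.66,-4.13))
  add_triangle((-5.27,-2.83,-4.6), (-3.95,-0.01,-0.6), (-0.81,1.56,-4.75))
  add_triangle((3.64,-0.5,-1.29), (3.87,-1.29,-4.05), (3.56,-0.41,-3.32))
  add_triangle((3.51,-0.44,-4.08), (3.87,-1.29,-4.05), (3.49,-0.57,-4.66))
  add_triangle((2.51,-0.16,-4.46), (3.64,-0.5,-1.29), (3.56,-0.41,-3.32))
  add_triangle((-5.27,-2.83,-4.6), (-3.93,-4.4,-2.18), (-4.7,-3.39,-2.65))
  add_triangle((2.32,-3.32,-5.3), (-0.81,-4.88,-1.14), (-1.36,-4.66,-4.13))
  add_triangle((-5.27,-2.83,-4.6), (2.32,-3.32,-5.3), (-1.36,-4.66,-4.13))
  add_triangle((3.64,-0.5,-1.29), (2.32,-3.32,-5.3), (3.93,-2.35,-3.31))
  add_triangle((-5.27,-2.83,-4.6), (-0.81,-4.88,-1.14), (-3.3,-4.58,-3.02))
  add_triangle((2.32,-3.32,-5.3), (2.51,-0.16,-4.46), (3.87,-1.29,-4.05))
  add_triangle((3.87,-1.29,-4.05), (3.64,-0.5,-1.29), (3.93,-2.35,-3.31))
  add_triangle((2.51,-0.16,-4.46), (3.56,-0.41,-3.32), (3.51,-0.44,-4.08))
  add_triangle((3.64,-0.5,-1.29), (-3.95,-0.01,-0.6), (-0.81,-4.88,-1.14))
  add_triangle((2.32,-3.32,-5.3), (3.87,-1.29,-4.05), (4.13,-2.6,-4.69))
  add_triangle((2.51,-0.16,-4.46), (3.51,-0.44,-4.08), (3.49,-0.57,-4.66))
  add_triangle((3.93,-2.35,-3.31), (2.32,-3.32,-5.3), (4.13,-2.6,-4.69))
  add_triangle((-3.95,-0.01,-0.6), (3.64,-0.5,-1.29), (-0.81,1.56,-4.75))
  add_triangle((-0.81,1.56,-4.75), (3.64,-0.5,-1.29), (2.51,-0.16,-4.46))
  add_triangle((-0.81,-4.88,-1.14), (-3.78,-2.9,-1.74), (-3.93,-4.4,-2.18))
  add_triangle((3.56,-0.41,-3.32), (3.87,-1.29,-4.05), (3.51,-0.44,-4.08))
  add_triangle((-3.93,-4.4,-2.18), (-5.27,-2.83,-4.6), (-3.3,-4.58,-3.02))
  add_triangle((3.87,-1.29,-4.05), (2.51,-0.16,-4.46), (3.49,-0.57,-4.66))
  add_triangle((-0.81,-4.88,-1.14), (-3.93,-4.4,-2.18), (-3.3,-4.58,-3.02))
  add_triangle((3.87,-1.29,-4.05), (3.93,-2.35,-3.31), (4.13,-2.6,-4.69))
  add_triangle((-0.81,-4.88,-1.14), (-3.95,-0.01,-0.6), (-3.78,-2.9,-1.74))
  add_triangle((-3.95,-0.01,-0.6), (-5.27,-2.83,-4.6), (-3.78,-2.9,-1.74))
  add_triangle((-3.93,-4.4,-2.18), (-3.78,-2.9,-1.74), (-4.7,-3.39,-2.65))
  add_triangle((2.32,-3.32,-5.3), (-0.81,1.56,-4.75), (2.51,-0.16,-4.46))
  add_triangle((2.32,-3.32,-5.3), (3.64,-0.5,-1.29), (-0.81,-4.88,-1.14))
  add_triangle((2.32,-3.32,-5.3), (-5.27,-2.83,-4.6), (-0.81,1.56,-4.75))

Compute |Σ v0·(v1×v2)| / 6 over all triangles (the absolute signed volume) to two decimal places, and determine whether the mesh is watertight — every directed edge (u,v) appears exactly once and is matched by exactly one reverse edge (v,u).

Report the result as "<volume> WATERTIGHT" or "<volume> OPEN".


115.12 WATERTIGHT

Per-triangle v0·(v1×v2)/6:
  t1: +0.0762
  t2: +9.9953
  t3: +12.4870
  t4: +1.0754
  t5: +0.3188
  t6: +0.0596
  t7: +1.9698
  t8: +9.2604
  t9: +13.4809
  t10: -1.4265
  t11: +0.5230
  t12: +4.2648
  t13: +2.0593
  t14: +0.1067
  t15: -5.5773
  t16: +1.6619
  t17: +0.1741
  t18: +1.2479
  t19: -3.4463
  t20: +2.5734
  t21: +0.3259
  t22: +0.3947
  t23: +3.3643
  t24: +0.2618
  t25: +2.6949
  t26: +0.8802
  t27: +1.8087
  t28: +5.0681
  t29: +0.4749
  t30: +8.9562
  t31: +10.9605
  t32: +29.0490
Σ = +115.1241 → |volume| = 115.12

Directed edges: 96 total, each appears once with its reverse present → watertight.


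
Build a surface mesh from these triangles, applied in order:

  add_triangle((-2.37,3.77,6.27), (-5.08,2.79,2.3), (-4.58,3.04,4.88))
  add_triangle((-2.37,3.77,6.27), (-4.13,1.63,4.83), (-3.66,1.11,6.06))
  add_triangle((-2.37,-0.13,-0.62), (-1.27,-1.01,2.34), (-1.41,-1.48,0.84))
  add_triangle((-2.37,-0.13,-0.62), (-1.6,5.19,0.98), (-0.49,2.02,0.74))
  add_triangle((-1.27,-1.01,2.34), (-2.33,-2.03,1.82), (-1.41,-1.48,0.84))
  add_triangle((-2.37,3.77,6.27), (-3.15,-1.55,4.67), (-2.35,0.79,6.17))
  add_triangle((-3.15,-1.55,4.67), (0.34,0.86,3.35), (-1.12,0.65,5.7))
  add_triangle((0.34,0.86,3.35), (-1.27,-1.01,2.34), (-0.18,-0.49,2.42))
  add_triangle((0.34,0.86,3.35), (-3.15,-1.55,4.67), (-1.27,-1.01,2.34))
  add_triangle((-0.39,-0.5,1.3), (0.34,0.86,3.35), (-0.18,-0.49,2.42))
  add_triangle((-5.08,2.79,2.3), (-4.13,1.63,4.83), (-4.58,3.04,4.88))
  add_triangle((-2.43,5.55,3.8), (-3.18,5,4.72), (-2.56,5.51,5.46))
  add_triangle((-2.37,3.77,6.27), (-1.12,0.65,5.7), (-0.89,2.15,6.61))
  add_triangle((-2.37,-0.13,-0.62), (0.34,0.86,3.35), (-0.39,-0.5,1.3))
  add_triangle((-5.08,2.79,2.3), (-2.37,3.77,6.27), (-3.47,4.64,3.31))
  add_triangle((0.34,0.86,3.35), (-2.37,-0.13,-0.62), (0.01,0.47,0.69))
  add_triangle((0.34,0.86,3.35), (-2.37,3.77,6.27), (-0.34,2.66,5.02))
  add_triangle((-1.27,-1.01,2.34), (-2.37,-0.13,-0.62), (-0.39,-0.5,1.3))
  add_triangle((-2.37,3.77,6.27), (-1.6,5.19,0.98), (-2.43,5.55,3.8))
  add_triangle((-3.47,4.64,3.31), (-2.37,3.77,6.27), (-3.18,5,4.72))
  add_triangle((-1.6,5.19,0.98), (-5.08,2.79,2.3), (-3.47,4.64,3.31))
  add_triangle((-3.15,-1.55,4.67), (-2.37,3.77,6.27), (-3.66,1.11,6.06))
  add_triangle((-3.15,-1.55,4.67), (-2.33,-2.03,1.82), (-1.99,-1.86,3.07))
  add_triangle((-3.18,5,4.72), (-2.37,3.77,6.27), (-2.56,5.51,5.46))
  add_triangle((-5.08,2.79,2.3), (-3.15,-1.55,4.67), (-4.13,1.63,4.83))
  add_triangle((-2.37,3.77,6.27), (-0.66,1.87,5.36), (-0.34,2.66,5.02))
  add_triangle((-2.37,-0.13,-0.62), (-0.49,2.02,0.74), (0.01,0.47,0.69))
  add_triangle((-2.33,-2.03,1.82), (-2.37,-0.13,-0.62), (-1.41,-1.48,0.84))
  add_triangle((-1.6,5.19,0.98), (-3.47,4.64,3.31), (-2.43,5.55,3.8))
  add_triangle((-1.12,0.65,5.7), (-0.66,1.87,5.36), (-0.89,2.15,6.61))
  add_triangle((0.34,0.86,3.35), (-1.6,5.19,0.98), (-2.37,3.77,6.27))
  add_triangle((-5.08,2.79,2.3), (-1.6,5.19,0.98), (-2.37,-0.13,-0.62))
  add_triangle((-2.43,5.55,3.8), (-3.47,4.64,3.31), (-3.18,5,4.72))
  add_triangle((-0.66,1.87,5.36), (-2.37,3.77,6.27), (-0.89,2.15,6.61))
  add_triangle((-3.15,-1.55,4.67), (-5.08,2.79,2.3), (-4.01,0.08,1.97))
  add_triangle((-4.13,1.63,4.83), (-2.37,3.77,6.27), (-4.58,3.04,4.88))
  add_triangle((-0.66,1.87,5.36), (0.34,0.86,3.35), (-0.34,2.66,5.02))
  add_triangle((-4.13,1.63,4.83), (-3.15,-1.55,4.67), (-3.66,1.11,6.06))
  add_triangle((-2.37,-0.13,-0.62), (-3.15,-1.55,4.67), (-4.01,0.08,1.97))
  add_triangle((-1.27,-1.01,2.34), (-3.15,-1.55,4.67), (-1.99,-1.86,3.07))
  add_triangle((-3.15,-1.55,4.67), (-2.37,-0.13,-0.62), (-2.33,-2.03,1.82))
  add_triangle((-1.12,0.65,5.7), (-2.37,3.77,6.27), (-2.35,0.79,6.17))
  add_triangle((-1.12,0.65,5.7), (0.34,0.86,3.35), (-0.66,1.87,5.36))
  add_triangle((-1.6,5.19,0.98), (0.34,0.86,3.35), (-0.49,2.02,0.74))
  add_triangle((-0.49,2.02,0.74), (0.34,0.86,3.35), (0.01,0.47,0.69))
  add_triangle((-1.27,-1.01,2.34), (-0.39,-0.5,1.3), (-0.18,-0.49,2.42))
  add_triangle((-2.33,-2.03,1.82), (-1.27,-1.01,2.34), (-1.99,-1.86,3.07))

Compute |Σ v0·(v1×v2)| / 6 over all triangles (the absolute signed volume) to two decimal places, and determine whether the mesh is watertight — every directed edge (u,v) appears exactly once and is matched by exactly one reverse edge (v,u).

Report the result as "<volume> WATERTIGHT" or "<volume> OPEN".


86.69 OPEN

Per-triangle v0·(v1×v2)/6:
  t1: +3.5567
  t2: +4.2779
  t3: -1.0315
  t4: -0.6792
  t5: +0.1219
  t6: +4.1443
  t7: +0.9613
  t8: +0.5526
  t9: +0.9454
  t10: -0.1257
  t11: +2.8313
  t12: +1.3696
  t13: +2.6959
  t14: -1.0824
  t15: +8.3967
  t16: -0.3763
  t17: -1.2771
  t18: -0.0156
  t19: +0.5818
  t20: +1.1477
  t21: +5.7558
  t22: +2.5697
  t23: +0.8113
  t24: +2.1276
  t25: +6.4676
  t26: +1.6903
  t27: -0.3948
  t28: +0.4378
  t29: +3.3414
  t30: +0.0327
  t31: +6.2395
  t32: +5.8701
  t33: +1.6032
  t34: +0.3304
  t35: +5.4000
  t36: +3.8969
  t37: +0.6875
  t38: +3.1946
  t39: +2.2933
  t40: +0.1872
  t41: +2.8064
  t42: +3.2083
  t43: +1.0152
  t44: +0.1783
  t45: +0.0311
  t46: +0.0412
  t47: -0.1229
Σ = +86.6949 → |volume| = 86.69

Directed edges: 141 total; 9 unmatched, e.g. (-3.15,-1.55,4.67)→(-2.35,0.79,6.17) → open.


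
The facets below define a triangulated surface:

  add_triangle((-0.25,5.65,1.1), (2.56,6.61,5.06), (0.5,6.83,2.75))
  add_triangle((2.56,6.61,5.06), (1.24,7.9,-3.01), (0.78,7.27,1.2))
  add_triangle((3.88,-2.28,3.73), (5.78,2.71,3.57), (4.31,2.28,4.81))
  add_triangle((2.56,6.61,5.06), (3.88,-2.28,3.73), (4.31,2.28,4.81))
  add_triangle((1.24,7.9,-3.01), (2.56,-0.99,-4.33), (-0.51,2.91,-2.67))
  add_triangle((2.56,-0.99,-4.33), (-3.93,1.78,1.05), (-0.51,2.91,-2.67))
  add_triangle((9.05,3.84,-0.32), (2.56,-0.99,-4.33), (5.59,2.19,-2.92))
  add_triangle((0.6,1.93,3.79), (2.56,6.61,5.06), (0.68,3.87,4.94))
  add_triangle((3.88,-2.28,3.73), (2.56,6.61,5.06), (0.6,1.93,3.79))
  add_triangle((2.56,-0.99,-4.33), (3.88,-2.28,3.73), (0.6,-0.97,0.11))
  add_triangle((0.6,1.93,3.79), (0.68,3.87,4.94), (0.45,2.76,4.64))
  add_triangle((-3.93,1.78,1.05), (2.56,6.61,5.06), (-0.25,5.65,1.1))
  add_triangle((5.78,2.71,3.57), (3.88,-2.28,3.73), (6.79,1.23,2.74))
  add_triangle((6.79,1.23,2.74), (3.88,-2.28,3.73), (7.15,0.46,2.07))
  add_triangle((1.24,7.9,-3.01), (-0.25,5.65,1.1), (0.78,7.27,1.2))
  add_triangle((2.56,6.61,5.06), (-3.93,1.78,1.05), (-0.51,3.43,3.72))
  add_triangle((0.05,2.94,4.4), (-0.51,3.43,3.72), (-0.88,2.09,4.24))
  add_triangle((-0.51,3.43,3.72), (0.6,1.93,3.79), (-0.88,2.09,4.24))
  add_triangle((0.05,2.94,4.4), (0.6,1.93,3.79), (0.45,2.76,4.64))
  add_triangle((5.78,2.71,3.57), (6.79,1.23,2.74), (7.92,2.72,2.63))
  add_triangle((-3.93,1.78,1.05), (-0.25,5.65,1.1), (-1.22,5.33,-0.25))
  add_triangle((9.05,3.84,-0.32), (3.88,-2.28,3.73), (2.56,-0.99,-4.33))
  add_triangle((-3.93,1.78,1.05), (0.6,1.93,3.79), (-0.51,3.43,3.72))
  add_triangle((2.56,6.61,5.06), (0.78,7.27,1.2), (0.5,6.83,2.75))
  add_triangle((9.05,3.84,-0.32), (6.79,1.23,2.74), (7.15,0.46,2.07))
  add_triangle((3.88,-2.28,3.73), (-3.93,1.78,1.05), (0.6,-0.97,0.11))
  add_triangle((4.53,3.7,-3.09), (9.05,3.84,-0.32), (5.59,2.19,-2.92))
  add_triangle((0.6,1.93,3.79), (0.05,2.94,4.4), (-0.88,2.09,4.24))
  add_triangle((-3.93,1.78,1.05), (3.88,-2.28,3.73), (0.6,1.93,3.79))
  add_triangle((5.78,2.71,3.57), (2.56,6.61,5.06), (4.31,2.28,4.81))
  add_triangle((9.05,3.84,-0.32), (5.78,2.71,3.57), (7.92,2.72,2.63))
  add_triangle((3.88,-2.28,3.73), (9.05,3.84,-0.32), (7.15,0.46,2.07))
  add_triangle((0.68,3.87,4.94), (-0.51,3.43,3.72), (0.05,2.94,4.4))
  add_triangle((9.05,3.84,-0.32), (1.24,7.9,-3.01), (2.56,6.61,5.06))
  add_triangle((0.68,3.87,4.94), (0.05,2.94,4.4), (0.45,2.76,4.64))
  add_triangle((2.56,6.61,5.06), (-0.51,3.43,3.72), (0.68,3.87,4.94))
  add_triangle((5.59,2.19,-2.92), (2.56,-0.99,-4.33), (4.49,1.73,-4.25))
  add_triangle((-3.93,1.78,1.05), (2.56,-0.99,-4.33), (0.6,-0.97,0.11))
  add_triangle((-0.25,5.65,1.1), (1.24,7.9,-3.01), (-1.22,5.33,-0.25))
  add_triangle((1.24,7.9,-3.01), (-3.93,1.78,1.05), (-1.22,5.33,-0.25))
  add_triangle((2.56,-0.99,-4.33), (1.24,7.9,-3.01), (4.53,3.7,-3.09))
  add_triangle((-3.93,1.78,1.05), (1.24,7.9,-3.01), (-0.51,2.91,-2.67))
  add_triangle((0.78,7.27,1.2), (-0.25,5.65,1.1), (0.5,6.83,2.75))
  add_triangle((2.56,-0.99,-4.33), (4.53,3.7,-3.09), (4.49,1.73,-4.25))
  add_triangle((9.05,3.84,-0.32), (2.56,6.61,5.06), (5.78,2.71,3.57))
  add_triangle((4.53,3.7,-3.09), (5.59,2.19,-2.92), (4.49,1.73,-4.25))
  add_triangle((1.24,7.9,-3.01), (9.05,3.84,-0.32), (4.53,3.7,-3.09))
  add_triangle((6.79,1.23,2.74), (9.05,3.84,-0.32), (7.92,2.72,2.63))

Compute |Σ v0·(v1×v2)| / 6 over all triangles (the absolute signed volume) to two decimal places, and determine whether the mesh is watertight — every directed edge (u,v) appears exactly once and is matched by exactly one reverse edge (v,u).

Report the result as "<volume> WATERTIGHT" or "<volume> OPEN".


Per-triangle v0·(v1×v2)/6:
  t1: -0.9647
  t2: +11.5615
  t3: +8.8149
  t4: +4.5906
  t5: +11.5737
  t6: +6.0863
  t7: +7.3623
  t8: +1.7648
  t9: +13.0242
  t10: +2.8667
  t11: +0.2178
  t12: +15.5730
  t13: +8.2505
  t14: +4.7977
  t15: +4.3958
  t16: +6.2021
  t17: +0.9437
  t18: -1.5527
  t19: +0.0365
  t20: +2.8652
  t21: +5.3219
  t22: +37.2177
  t23: +3.1090
  t24: +4.7584
  t25: +5.7846
  t26: +2.0875
  t27: +8.1041
  t28: +0.7135
  t29: +8.2265
  t30: +10.3250
  t31: +4.7768
  t32: -1.2569
  t33: +0.6626
  t34: +81.9983
  t35: +0.3215
  t36: +3.0179
  t37: +3.4554
  t38: +1.6375
  t39: +6.1424
  t40: +5.1901
  t41: +18.4693
  t42: +10.8529
  t43: +1.6361
  t44: +1.0175
  t45: +29.4465
  t46: +3.4359
  t47: +24.6320
  t48: +4.3679
Σ = +393.8620 → |volume| = 393.86

Directed edges: 144 total, each appears once with its reverse present → watertight.

393.86 WATERTIGHT
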